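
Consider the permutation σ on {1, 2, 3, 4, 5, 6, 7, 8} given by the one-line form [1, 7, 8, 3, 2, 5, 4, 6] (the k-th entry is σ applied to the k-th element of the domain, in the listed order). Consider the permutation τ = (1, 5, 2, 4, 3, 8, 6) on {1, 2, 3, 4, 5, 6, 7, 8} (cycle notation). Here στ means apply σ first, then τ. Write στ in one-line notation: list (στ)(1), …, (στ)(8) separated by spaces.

(στ)(x) = τ(σ(x)). Computing each image: τ(σ(1)) = τ(1) = 5, τ(σ(2)) = τ(7) = 7, τ(σ(3)) = τ(8) = 6, τ(σ(4)) = τ(3) = 8, τ(σ(5)) = τ(2) = 4, τ(σ(6)) = τ(5) = 2, τ(σ(7)) = τ(4) = 3, τ(σ(8)) = τ(6) = 1.
Hence στ = [5 7 6 8 4 2 3 1].

5 7 6 8 4 2 3 1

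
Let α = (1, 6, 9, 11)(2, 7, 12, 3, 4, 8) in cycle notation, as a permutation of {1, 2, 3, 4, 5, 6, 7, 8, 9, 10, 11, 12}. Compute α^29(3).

12

3 lies in the 6-cycle (2, 7, 12, 3, 4, 8).
On a 6-cycle, α^6 is the identity, so α^29 = α^5 there (29 ≡ 5 mod 6).
Stepping 5 places around the cycle: 3 → 4 → 8 → 2 → 7 → 12.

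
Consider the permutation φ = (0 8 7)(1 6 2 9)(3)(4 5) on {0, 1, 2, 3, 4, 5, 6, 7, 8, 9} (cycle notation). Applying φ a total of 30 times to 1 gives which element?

1 lies in the 4-cycle (1 6 2 9).
Since the cycle has length 4, φ^30 acts on it the same as φ^2 (30 mod 4 = 2).
Advancing 2 steps from 1: 1 → 6 → 2.

2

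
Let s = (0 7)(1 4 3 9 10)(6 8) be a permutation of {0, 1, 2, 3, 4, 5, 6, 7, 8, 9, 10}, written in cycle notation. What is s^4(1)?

1 lies in the 5-cycle (1 4 3 9 10).
Advancing 4 steps from 1: 1 → 4 → 3 → 9 → 10.

10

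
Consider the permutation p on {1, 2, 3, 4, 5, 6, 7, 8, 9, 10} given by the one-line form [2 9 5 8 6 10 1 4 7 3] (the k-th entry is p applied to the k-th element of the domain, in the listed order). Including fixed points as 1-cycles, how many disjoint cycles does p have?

The cycle decomposition is (1, 2, 9, 7)(3, 5, 6, 10)(4, 8), which has 3 cycles (counting 1-cycles).

3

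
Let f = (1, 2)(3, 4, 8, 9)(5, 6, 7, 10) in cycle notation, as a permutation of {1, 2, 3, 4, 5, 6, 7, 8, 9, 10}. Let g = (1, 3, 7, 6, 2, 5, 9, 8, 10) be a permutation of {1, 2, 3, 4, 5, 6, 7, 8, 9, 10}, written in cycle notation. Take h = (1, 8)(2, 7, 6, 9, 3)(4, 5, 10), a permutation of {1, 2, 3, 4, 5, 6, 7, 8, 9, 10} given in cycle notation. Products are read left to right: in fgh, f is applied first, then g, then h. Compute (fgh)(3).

(fgh)(3) = h(g(f(3))). f(3) = 4, then g(4) = 4, then h(4) = 5, so the result is 5.

5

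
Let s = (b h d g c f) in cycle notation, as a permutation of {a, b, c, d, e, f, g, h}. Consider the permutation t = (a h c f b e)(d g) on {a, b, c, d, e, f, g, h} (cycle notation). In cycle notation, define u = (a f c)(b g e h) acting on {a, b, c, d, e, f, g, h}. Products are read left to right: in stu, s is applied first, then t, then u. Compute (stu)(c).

(stu)(c) = u(t(s(c))). s(c) = f, then t(f) = b, then u(b) = g, so the result is g.

g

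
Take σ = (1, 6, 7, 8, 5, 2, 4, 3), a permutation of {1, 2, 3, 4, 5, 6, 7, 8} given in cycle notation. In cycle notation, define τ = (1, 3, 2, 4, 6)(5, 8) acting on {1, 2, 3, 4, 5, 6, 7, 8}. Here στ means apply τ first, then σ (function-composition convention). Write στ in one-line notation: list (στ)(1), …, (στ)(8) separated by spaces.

Chase each element through τ then σ: 1 → 3 → 1; 2 → 4 → 3; 3 → 2 → 4; 4 → 6 → 7; 5 → 8 → 5; 6 → 1 → 6; 7 → 7 → 8; 8 → 5 → 2.
So στ in one-line form is 1 3 4 7 5 6 8 2.

1 3 4 7 5 6 8 2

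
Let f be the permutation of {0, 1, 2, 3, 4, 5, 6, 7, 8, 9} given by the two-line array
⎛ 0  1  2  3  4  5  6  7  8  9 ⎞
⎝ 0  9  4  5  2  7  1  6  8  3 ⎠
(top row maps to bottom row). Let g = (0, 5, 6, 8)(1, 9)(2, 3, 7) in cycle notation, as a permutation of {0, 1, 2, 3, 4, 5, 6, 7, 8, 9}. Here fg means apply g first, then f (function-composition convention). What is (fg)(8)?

0

(fg)(8) = f(g(8)). g(8) = 0, then f(0) = 0. So (fg)(8) = 0.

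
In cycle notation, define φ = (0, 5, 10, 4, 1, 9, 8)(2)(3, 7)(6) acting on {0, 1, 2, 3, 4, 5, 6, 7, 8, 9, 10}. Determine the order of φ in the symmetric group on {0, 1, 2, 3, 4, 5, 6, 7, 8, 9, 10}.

14

The disjoint cycles have lengths 7, 2, 1, 1.
Since disjoint cycles commute, ord(φ) = lcm(7, 2) = 14.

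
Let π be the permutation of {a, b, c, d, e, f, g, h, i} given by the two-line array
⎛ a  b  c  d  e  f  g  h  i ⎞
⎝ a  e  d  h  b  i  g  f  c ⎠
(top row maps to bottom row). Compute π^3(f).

d

Tracing f → i → … returns to f after 5 steps, so f lies in a 5-cycle (c, d, h, f, i).
Stepping 3 places around the cycle: f → i → c → d.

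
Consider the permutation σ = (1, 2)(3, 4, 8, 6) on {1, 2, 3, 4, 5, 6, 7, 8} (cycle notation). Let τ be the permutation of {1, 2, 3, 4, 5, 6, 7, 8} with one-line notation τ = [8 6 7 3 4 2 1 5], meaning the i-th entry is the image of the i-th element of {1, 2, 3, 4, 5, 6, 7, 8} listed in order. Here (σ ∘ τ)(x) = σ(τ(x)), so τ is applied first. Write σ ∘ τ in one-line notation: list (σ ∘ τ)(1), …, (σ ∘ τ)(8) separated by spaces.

For each element, apply τ then σ: 1 → 8 → 6; 2 → 6 → 3; 3 → 7 → 7; 4 → 3 → 4; 5 → 4 → 8; 6 → 2 → 1; 7 → 1 → 2; 8 → 5 → 5.
So σ ∘ τ in one-line form is 6 3 7 4 8 1 2 5.

6 3 7 4 8 1 2 5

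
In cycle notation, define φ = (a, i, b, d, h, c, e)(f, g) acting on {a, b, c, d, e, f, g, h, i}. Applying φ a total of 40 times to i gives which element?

i lies in the 7-cycle (a, i, b, d, h, c, e).
Powers repeat with period 7 on this cycle, and 40 mod 7 = 5, so φ^40(i) = φ^5(i).
Stepping 5 places around the cycle: i → b → d → h → c → e.

e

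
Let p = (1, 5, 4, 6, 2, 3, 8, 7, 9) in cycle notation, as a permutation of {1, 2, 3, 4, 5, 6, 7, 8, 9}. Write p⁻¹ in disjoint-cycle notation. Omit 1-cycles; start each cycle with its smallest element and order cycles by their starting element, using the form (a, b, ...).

(1, 9, 7, 8, 3, 2, 6, 4, 5)

The inverse reverses each cycle.
After reversing and putting each cycle's least element first, p⁻¹ = (1, 9, 7, 8, 3, 2, 6, 4, 5).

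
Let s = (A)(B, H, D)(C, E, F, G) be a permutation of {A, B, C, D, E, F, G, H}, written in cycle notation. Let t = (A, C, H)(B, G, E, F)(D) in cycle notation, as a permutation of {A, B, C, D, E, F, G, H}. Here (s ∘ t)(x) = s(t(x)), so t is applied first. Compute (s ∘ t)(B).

t(B) = G, then s(G) = C; composing gives (s ∘ t)(B) = C.

C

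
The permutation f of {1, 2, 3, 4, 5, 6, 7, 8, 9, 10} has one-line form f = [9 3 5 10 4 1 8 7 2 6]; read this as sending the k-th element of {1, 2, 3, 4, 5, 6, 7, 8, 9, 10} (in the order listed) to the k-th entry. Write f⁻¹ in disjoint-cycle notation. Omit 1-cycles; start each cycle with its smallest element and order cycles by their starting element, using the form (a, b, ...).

(1, 6, 10, 4, 5, 3, 2, 9)(7, 8)

The cycle decomposition of f is (1, 9, 2, 3, 5, 4, 10, 6)(7, 8).
The inverse reverses every cycle; in canonical form, f⁻¹ = (1, 6, 10, 4, 5, 3, 2, 9)(7, 8).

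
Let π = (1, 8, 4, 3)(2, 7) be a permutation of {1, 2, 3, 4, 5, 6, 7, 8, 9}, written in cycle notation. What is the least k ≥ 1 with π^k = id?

4

The cycle type of π is (4, 2, 1, 1, 1).
The order is lcm(4, 2) = 4.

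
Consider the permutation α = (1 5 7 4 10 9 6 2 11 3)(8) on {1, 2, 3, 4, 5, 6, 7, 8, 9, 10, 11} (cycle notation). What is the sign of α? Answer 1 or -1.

The cycle lengths are 10, 1.
A cycle is odd iff its length is even; α has 1 even-length cycle, so sgn(α) = (−1)^1 and α is odd.

-1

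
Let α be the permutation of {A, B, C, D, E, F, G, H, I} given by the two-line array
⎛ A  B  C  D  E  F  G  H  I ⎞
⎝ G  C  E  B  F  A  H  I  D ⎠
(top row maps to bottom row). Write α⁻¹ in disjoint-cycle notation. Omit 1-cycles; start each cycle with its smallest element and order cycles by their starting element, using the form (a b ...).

The cycle decomposition of α is (A G H I D B C E F).
Reversing each cycle (and rotating so the smallest element leads) gives α⁻¹ = (A F E C B D I H G).

(A F E C B D I H G)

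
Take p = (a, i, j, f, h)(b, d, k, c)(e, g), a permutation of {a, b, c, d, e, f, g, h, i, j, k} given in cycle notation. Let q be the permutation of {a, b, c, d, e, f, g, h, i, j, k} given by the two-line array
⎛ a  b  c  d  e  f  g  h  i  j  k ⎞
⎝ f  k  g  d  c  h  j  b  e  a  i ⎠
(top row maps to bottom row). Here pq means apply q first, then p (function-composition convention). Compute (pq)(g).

f

First apply q: q(g) = j, then p(j) = f. Thus (pq)(g) = f.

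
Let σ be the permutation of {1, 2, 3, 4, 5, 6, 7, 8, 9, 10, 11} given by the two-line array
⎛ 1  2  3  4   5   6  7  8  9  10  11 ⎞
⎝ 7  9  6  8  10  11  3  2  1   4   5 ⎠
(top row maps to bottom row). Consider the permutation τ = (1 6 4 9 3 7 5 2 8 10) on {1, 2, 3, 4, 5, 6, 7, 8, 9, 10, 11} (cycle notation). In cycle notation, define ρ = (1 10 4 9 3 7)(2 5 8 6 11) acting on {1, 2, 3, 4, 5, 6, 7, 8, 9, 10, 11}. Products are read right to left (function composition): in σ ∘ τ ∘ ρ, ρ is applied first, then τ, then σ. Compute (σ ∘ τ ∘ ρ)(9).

3

(σ ∘ τ ∘ ρ)(9) = σ(τ(ρ(9))). ρ(9) = 3, then τ(3) = 7, then σ(7) = 3, so the result is 3.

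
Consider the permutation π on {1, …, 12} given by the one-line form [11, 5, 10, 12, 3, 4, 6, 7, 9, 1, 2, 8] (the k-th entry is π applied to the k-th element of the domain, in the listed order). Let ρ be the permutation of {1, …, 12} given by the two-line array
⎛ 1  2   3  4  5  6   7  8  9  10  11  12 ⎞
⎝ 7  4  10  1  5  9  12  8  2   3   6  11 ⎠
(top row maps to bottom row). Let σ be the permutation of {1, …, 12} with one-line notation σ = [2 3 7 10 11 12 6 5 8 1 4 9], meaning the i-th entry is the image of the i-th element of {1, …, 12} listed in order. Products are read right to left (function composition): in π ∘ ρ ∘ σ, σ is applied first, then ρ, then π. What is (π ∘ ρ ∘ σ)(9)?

7

(π ∘ ρ ∘ σ)(9) = π(ρ(σ(9))). σ(9) = 8, then ρ(8) = 8, then π(8) = 7, so the result is 7.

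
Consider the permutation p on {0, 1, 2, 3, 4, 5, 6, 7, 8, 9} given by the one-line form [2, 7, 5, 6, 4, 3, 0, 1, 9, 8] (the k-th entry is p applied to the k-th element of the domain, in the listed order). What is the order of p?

Decomposing into disjoint cycles gives cycle lengths 5, 2, 2, 1.
The order of p is the least common multiple of its cycle lengths: lcm(5, 2, 2) = 10.

10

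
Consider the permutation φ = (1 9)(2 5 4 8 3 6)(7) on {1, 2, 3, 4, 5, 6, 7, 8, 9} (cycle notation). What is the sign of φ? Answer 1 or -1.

The cycle lengths are 6, 2, 1.
A cycle is odd iff its length is even; φ has 2 even-length cycles, so sgn(φ) = (−1)^2 and φ is even.

1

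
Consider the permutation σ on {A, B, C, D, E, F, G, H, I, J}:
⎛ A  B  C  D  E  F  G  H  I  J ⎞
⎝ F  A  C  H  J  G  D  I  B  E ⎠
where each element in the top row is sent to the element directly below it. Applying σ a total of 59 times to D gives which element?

B

Tracing D → H → … returns to D after 7 steps, so D lies in a 7-cycle (A, F, G, D, H, I, B).
Since the cycle has length 7, σ^59 acts on it the same as σ^3 (59 mod 7 = 3).
Advancing 3 steps from D: D → H → I → B.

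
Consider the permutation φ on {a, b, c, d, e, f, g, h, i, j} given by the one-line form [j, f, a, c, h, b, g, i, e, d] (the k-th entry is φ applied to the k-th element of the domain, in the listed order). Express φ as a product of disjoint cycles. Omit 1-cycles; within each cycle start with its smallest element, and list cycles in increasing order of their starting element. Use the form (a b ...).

(a j d c)(b f)(e h i)

From a: a → j → d → c → a, closing the cycle (a j d c).
Continuing from each remaining unvisited element yields (a j d c)(b f)(e h i).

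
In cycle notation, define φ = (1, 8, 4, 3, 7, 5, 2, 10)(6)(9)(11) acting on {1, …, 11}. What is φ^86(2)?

7

2 lies in the 8-cycle (1, 8, 4, 3, 7, 5, 2, 10).
Powers repeat with period 8 on this cycle, and 86 mod 8 = 6, so φ^86(2) = φ^6(2).
Stepping 6 places around the cycle: 2 → 10 → 1 → 8 → 4 → 3 → 7.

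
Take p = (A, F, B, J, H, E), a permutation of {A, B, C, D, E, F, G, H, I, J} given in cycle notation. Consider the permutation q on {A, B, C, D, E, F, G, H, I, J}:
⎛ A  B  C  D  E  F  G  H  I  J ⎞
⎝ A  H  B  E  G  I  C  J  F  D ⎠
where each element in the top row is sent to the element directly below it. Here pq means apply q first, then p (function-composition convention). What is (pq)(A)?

First apply q: q(A) = A, then p(A) = F. Thus (pq)(A) = F.

F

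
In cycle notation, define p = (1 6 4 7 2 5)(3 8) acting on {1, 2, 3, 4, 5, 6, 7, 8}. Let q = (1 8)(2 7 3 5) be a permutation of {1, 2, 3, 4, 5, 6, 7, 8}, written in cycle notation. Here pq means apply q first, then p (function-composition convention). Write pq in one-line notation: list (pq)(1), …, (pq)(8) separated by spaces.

(pq)(x) = p(q(x)). Computing each image: p(q(1)) = p(8) = 3, p(q(2)) = p(7) = 2, p(q(3)) = p(5) = 1, p(q(4)) = p(4) = 7, p(q(5)) = p(2) = 5, p(q(6)) = p(6) = 4, p(q(7)) = p(3) = 8, p(q(8)) = p(1) = 6.
Hence pq = [3 2 1 7 5 4 8 6].

3 2 1 7 5 4 8 6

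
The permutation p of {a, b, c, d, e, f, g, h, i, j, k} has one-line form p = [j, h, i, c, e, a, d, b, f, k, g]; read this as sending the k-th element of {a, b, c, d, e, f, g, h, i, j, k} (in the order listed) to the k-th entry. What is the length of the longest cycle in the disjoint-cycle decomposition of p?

Decomposing into disjoint cycles gives (a j k g d c i f)(b h); the longest has length 8.

8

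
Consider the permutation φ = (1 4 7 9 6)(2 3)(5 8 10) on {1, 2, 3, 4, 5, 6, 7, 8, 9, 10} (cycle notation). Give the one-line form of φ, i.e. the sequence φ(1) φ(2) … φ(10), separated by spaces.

Each element maps to the next entry in its cycle (wrapping to the front): 1↦4, 2↦3, 3↦2, 4↦7, 5↦8, 6↦1, 7↦9, 8↦10, 9↦6, 10↦5.
Listing these in domain order gives 4 3 2 7 8 1 9 10 6 5.

4 3 2 7 8 1 9 10 6 5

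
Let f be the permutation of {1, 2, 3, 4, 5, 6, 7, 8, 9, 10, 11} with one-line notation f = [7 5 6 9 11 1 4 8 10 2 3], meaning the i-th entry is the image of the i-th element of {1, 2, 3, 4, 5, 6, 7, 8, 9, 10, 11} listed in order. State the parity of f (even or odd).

In disjoint-cycle form the cycle lengths are 10, 1.
A cycle is odd iff its length is even; f has 1 even-length cycle, so sgn(f) = (−1)^1 and f is odd.

odd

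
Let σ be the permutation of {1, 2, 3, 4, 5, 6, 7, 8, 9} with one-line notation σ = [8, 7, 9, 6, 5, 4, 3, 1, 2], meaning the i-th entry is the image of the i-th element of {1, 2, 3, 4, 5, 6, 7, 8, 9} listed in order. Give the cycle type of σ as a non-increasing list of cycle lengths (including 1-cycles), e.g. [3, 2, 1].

The disjoint cycles are (1 8)(2 7 3 9)(4 6)(5), with lengths 4, 2, 2, 1 in non-increasing order.

[4, 2, 2, 1]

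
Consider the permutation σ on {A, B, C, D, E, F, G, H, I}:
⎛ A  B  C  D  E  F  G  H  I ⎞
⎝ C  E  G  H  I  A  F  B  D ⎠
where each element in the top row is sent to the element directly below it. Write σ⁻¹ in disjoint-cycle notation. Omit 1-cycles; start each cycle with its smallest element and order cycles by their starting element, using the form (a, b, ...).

(A, F, G, C)(B, H, D, I, E)

First write σ in disjoint cycles: (A, C, G, F)(B, E, I, D, H).
Reversing each cycle (and rotating so the smallest element leads) gives σ⁻¹ = (A, F, G, C)(B, H, D, I, E).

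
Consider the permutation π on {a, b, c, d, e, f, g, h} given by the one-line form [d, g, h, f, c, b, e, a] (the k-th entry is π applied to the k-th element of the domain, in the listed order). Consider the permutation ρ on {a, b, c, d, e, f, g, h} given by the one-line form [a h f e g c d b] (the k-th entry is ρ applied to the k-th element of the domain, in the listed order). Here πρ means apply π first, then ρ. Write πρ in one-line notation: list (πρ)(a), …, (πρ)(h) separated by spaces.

e d b c f h g a

Chase each element through π then ρ: a → d → e; b → g → d; c → h → b; d → f → c; e → c → f; f → b → h; g → e → g; h → a → a.
Collecting the images, πρ = [e d b c f h g a].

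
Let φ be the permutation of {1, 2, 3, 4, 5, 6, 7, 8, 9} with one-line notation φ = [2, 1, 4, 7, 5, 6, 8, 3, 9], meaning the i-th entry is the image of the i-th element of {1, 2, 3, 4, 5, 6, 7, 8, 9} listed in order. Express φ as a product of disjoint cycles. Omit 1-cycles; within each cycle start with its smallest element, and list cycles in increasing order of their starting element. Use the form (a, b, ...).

Start at 1 and follow images: 1 → 2 → 1, giving the cycle (1, 2).
Repeating from the next unused element and collecting all non-trivial cycles gives (1, 2)(3, 4, 7, 8).

(1, 2)(3, 4, 7, 8)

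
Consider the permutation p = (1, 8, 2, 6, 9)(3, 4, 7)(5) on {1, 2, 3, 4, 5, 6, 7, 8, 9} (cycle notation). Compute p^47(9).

8

9 lies in the 5-cycle (1, 8, 2, 6, 9).
Since the cycle has length 5, p^47 acts on it the same as p^2 (47 mod 5 = 2).
Advancing 2 steps from 9: 9 → 1 → 8.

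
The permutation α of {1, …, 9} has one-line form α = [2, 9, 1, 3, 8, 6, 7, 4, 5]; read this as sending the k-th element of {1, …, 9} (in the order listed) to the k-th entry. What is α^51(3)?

Tracing 3 → 1 → … returns to 3 after 7 steps, so 3 lies in a 7-cycle (1, 2, 9, 5, 8, 4, 3).
Since the cycle has length 7, α^51 acts on it the same as α^2 (51 mod 7 = 2).
Advancing 2 steps from 3: 3 → 1 → 2.

2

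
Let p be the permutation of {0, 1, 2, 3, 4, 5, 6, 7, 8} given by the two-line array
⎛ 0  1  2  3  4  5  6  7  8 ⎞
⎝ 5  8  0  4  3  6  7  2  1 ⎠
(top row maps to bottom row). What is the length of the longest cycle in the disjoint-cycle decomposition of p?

5

Decomposing into disjoint cycles gives (0, 5, 6, 7, 2)(1, 8)(3, 4); the longest has length 5.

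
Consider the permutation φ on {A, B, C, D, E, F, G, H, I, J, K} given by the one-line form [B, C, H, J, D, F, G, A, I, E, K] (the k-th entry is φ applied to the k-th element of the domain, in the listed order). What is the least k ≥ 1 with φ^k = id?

12

Writing φ as disjoint cycles, the cycle lengths are 4, 3, 1, 1, 1, 1.
Since disjoint cycles commute, ord(φ) = lcm(4, 3) = 12.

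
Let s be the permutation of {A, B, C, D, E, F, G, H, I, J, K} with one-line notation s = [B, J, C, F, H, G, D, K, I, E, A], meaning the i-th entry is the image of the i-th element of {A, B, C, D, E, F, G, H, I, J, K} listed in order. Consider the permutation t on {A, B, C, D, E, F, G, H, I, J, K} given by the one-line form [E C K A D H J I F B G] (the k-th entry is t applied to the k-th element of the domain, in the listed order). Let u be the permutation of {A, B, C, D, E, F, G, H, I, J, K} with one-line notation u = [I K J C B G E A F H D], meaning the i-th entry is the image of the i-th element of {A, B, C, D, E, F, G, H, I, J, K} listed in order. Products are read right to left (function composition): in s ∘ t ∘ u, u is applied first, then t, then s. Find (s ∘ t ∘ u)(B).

Chase B: u(B) = K; t(K) = G; s(G) = D. Hence (s ∘ t ∘ u)(B) = D.

D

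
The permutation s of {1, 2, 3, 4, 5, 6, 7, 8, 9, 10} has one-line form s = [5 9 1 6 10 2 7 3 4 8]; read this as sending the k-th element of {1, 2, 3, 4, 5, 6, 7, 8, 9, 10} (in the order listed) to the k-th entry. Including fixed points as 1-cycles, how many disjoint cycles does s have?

3

The cycle decomposition is (1 5 10 8 3)(2 9 4 6)(7), which has 3 cycles (counting 1-cycles).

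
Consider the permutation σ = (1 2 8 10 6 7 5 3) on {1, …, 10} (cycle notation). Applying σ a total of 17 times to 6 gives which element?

6 lies in the 8-cycle (1 2 8 10 6 7 5 3).
On an 8-cycle, σ^8 is the identity, so σ^17 = σ^1 there (17 ≡ 1 mod 8).
Advancing 1 step from 6: 6 → 7.

7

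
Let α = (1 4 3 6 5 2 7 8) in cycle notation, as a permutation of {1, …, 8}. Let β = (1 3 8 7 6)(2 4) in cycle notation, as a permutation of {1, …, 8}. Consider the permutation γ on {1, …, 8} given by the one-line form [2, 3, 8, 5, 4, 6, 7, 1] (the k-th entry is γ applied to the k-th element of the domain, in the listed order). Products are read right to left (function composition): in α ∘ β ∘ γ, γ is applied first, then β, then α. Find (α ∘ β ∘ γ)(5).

Apply the permutations in order: γ(5) = 4, then β(4) = 2, then α(2) = 7. So (α ∘ β ∘ γ)(5) = 7.

7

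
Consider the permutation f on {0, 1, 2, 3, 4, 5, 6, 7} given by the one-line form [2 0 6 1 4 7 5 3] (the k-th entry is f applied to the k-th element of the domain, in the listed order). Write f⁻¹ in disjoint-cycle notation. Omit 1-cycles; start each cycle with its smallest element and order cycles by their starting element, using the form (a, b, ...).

First write f in disjoint cycles: (0, 2, 6, 5, 7, 3, 1).
Reversing each cycle (and rotating so the smallest element leads) gives f⁻¹ = (0, 1, 3, 7, 5, 6, 2).

(0, 1, 3, 7, 5, 6, 2)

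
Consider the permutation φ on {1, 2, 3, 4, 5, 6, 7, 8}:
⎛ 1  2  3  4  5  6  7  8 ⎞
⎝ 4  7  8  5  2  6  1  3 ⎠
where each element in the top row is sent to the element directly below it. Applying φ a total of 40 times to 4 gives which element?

4

Tracing 4 → 5 → … returns to 4 after 5 steps, so 4 lies in a 5-cycle (1 4 5 2 7).
Powers repeat with period 5 on this cycle, and 40 mod 5 = 0, so φ^40(4) = φ^0(4).
So φ^40(4) = 4.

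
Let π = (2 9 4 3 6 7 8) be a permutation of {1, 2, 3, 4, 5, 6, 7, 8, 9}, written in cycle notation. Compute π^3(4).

4 lies in the 7-cycle (2 9 4 3 6 7 8).
Advancing 3 steps from 4: 4 → 3 → 6 → 7.

7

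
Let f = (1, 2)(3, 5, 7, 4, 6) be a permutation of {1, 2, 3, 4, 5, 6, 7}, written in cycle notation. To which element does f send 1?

Within (1, 2), 1 ↦ 2.

2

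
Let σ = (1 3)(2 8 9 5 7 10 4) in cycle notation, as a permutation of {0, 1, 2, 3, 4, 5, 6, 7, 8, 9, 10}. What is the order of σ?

14

The disjoint cycles have lengths 7, 2, 1, 1.
The order is lcm(7, 2) = 14.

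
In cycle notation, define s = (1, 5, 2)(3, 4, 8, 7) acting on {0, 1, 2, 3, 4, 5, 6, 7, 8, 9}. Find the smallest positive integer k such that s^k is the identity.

The cycle type of s is (4, 3, 1, 1, 1).
The order of s is the least common multiple of its cycle lengths: lcm(4, 3) = 12.

12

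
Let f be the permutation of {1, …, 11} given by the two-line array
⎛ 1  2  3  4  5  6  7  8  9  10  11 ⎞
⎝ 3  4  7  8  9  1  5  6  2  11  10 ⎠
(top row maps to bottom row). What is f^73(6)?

Tracing 6 → 1 → … returns to 6 after 9 steps, so 6 lies in a 9-cycle (1, 3, 7, 5, 9, 2, 4, 8, 6).
Since the cycle has length 9, f^73 acts on it the same as f^1 (73 mod 9 = 1).
Advancing 1 step from 6: 6 → 1.

1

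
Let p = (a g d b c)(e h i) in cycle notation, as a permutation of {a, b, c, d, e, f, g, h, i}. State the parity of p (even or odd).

The cycle lengths are 5, 3, 1.
A cycle is odd iff its length is even; p has 0 even-length cycles, so sgn(p) = (−1)^0 and p is even.

even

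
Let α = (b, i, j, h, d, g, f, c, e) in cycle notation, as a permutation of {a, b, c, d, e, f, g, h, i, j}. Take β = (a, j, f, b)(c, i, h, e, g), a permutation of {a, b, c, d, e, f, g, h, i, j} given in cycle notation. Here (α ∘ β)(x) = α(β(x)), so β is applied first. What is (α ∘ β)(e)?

β(e) = g, then α(g) = f; composing gives (α ∘ β)(e) = f.

f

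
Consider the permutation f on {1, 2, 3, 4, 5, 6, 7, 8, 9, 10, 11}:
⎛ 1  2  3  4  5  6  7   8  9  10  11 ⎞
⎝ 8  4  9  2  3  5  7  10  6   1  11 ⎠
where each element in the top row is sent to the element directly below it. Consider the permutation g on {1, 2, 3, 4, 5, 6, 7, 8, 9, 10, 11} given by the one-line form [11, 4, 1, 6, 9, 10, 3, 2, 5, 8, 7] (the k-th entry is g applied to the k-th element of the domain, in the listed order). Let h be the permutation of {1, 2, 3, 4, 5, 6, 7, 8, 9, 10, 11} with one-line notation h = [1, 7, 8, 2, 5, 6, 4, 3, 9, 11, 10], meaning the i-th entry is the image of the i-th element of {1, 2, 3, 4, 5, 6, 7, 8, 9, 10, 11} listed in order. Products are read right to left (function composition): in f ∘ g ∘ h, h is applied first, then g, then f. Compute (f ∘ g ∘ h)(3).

Chase 3: h(3) = 8; g(8) = 2; f(2) = 4. Hence (f ∘ g ∘ h)(3) = 4.

4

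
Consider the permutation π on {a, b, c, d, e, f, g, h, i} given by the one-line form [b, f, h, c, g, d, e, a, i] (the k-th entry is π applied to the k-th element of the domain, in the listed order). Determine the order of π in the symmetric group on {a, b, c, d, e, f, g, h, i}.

Writing π as disjoint cycles, the cycle lengths are 6, 2, 1.
Since disjoint cycles commute, ord(π) = lcm(6, 2) = 6.

6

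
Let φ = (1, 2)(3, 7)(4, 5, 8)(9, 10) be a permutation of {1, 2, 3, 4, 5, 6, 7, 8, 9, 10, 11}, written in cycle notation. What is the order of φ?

The disjoint cycles have lengths 3, 2, 2, 2, 1, 1.
The order is lcm(3, 2, 2, 2) = 6.

6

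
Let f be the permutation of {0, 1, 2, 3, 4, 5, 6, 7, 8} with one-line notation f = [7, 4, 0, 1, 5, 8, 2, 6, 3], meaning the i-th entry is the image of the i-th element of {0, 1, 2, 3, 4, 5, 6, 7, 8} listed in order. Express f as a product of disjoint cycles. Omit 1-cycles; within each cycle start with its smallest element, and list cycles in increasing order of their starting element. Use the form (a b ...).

From 0: 0 → 7 → 6 → 2 → 0, closing the cycle (0 7 6 2).
Repeating from the next unused element and collecting all non-trivial cycles gives (0 7 6 2)(1 4 5 8 3).

(0 7 6 2)(1 4 5 8 3)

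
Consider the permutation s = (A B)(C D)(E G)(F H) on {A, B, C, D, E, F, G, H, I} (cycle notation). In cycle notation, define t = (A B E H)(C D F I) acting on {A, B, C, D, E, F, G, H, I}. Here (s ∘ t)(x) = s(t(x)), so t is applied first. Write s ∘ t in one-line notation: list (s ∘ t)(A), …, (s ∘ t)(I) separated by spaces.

Chase each element through t then s: A → B → A; B → E → G; C → D → C; D → F → H; E → H → F; F → I → I; G → G → E; H → A → B; I → C → D.
Collecting the images, s ∘ t = [A G C H F I E B D].

A G C H F I E B D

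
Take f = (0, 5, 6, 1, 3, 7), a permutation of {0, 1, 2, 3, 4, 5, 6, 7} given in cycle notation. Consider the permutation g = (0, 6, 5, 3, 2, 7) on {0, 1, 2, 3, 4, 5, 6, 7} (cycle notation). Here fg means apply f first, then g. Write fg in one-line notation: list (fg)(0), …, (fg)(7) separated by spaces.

3 2 7 0 4 5 1 6

For each element, apply f then g: 0 → 5 → 3; 1 → 3 → 2; 2 → 2 → 7; 3 → 7 → 0; 4 → 4 → 4; 5 → 6 → 5; 6 → 1 → 1; 7 → 0 → 6.
So fg in one-line form is 3 2 7 0 4 5 1 6.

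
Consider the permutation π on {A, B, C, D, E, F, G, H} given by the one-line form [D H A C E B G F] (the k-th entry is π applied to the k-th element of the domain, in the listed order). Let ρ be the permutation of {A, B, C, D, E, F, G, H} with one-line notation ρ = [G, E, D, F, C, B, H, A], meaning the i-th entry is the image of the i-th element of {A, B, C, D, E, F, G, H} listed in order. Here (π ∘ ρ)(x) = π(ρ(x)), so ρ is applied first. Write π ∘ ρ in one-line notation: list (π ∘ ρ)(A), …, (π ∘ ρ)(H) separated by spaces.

G E C B A H F D

(π ∘ ρ)(x) = π(ρ(x)). Computing each image: π(ρ(A)) = π(G) = G, π(ρ(B)) = π(E) = E, π(ρ(C)) = π(D) = C, π(ρ(D)) = π(F) = B, π(ρ(E)) = π(C) = A, π(ρ(F)) = π(B) = H, π(ρ(G)) = π(H) = F, π(ρ(H)) = π(A) = D.
Hence π ∘ ρ = [G E C B A H F D].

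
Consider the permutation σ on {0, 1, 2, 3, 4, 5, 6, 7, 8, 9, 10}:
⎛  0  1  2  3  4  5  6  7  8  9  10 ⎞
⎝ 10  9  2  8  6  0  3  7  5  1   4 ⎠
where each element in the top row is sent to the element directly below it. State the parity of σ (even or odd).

In disjoint-cycle form the cycle lengths are 7, 2, 1, 1.
A cycle is odd iff its length is even; σ has 1 even-length cycle, so sgn(σ) = (−1)^1 and σ is odd.

odd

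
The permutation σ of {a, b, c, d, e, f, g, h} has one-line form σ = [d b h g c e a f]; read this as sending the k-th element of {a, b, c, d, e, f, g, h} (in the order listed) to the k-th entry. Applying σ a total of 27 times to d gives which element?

Tracing d → g → … returns to d after 3 steps, so d lies in a 3-cycle (a, d, g).
On a 3-cycle, σ^3 is the identity, so σ^27 = σ^0 there (27 ≡ 0 mod 3).
So σ^27(d) = d.

d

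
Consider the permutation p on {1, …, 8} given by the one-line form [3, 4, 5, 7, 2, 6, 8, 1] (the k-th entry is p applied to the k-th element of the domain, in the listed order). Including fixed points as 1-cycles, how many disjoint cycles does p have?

The cycle decomposition is (1, 3, 5, 2, 4, 7, 8)(6), which has 2 cycles (counting 1-cycles).

2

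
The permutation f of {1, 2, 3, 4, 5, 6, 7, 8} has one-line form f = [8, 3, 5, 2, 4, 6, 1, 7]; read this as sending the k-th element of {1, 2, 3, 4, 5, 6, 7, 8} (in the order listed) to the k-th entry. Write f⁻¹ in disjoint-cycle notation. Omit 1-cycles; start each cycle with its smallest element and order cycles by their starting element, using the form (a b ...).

(1 7 8)(2 4 5 3)

First write f in disjoint cycles: (1 8 7)(2 3 5 4).
Reversing each cycle (and rotating so the smallest element leads) gives f⁻¹ = (1 7 8)(2 4 5 3).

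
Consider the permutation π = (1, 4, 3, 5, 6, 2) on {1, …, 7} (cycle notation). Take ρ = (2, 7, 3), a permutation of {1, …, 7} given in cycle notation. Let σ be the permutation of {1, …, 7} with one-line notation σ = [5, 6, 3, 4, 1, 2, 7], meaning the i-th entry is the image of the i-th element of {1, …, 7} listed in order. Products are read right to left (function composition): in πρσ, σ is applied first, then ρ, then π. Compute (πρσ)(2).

2

(πρσ)(2) = π(ρ(σ(2))). σ(2) = 6, then ρ(6) = 6, then π(6) = 2, so the result is 2.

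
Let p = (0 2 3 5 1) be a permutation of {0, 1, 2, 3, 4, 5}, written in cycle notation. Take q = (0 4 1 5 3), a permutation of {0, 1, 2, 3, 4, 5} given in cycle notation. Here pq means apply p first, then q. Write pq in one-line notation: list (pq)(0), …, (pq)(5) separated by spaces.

(pq)(x) = q(p(x)). Computing each image: q(p(0)) = q(2) = 2, q(p(1)) = q(0) = 4, q(p(2)) = q(3) = 0, q(p(3)) = q(5) = 3, q(p(4)) = q(4) = 1, q(p(5)) = q(1) = 5.
Hence pq = [2 4 0 3 1 5].

2 4 0 3 1 5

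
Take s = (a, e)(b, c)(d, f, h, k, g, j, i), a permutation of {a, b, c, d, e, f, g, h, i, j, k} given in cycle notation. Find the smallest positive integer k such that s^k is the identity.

The disjoint cycles have lengths 7, 2, 2.
The order is lcm(7, 2, 2) = 14.

14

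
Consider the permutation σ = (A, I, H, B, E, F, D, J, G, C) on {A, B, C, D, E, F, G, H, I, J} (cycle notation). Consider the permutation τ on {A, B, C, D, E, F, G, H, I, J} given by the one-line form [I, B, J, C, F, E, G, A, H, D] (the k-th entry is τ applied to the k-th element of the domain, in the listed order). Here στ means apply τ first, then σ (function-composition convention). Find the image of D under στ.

First apply τ: τ(D) = C, then σ(C) = A. Thus (στ)(D) = A.

A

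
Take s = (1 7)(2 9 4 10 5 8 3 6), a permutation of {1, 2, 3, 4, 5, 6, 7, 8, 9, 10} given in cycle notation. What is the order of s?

8

The disjoint cycles have lengths 8, 2.
Since disjoint cycles commute, ord(s) = lcm(8, 2) = 8.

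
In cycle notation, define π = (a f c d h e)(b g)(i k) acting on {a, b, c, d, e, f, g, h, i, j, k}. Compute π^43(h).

e

h lies in the 6-cycle (a f c d h e).
On a 6-cycle, π^6 is the identity, so π^43 = π^1 there (43 ≡ 1 mod 6).
Stepping 1 place around the cycle: h → e.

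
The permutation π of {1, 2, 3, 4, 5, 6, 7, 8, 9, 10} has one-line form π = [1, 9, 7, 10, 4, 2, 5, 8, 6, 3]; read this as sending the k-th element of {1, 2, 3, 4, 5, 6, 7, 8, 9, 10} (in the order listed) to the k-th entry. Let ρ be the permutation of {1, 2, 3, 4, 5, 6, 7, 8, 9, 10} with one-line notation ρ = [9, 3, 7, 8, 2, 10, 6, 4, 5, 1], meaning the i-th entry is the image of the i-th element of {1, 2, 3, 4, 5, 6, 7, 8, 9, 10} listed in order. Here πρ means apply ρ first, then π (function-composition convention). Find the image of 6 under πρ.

3

(πρ)(6) = π(ρ(6)). ρ(6) = 10, then π(10) = 3. So (πρ)(6) = 3.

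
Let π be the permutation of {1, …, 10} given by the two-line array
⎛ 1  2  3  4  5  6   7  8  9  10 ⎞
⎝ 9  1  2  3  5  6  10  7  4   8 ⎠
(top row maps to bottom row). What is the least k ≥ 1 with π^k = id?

15

Decomposing into disjoint cycles gives cycle lengths 5, 3, 1, 1.
The order is lcm(5, 3) = 15.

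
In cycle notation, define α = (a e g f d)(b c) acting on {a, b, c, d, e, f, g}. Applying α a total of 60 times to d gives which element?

d lies in the 5-cycle (a e g f d).
On a 5-cycle, α^5 is the identity, so α^60 = α^0 there (60 ≡ 0 mod 5).
So α^60(d) = d.

d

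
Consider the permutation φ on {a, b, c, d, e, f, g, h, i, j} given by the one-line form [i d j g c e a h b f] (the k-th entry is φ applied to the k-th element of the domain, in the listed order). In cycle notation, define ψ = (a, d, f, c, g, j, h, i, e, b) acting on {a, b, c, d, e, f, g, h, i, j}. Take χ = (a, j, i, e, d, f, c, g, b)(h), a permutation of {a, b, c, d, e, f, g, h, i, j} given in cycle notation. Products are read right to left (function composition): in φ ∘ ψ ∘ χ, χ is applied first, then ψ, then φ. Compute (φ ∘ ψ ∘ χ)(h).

Apply the permutations in order: χ(h) = h, then ψ(h) = i, then φ(i) = b. So (φ ∘ ψ ∘ χ)(h) = b.

b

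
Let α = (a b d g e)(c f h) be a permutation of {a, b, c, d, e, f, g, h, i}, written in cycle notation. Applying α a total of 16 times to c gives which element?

f

c lies in the 3-cycle (c f h).
Powers repeat with period 3 on this cycle, and 16 mod 3 = 1, so α^16(c) = α^1(c).
Stepping 1 place around the cycle: c → f.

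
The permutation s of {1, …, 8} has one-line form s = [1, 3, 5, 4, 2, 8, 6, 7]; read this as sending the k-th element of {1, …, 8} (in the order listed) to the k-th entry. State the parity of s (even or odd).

even

In disjoint-cycle form the cycle lengths are 3, 3, 1, 1.
A cycle is odd iff its length is even; s has 0 even-length cycles, so sgn(s) = (−1)^0 and s is even.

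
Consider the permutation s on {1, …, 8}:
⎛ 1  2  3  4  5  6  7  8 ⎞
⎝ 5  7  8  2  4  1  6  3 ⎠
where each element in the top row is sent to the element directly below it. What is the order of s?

6

The disjoint-cycle form of s has cycle lengths 6, 2.
The order of s is the least common multiple of its cycle lengths: lcm(6, 2) = 6.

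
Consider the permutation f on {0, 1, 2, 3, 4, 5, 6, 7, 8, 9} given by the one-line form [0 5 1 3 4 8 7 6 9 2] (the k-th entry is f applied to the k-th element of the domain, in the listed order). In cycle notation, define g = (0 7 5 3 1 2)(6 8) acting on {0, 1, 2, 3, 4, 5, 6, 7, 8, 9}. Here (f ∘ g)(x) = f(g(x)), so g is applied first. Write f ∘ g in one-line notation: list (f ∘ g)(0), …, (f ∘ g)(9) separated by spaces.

6 1 0 5 4 3 9 8 7 2

(f ∘ g)(x) = f(g(x)). Computing each image: f(g(0)) = f(7) = 6, f(g(1)) = f(2) = 1, f(g(2)) = f(0) = 0, f(g(3)) = f(1) = 5, f(g(4)) = f(4) = 4, f(g(5)) = f(3) = 3, f(g(6)) = f(8) = 9, f(g(7)) = f(5) = 8, f(g(8)) = f(6) = 7, f(g(9)) = f(9) = 2.
Hence f ∘ g = [6 1 0 5 4 3 9 8 7 2].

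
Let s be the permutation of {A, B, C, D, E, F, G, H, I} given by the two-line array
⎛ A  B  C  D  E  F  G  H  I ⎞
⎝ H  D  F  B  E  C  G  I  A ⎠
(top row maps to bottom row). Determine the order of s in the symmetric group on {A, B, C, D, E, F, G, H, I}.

The disjoint-cycle form of s has cycle lengths 3, 2, 2, 1, 1.
Since disjoint cycles commute, ord(s) = lcm(3, 2, 2) = 6.

6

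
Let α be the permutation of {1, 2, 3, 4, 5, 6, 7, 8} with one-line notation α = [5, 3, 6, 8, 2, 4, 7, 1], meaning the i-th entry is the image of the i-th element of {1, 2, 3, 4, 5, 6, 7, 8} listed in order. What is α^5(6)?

2

Tracing 6 → 4 → … returns to 6 after 7 steps, so 6 lies in a 7-cycle (1, 5, 2, 3, 6, 4, 8).
Stepping 5 places around the cycle: 6 → 4 → 8 → 1 → 5 → 2.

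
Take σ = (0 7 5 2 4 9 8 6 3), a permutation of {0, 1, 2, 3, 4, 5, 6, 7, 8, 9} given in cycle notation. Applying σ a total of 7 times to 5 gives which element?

5 lies in the 9-cycle (0 7 5 2 4 9 8 6 3).
Advancing 7 steps from 5: 5 → 2 → 4 → 9 → 8 → 6 → 3 → 0.

0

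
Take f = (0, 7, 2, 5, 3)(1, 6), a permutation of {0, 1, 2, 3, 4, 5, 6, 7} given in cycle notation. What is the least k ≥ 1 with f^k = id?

10

The cycle type of f is (5, 2, 1).
The order is lcm(5, 2) = 10.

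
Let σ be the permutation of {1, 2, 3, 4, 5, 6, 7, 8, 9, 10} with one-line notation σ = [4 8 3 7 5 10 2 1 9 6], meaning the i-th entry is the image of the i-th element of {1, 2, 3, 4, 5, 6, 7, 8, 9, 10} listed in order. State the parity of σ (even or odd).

In disjoint-cycle form the cycle lengths are 5, 2, 1, 1, 1.
A cycle of length ℓ contributes ℓ−1 transpositions, so σ is a product of 4 + 1 = 5 transpositions — odd.

odd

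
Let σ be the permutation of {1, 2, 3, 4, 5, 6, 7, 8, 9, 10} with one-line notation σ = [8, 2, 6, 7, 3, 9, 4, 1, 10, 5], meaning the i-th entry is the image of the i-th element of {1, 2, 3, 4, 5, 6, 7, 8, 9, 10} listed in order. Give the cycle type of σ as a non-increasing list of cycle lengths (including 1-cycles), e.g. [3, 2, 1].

The disjoint cycles are (1, 8)(2)(3, 6, 9, 10, 5)(4, 7), with lengths 5, 2, 2, 1 in non-increasing order.

[5, 2, 2, 1]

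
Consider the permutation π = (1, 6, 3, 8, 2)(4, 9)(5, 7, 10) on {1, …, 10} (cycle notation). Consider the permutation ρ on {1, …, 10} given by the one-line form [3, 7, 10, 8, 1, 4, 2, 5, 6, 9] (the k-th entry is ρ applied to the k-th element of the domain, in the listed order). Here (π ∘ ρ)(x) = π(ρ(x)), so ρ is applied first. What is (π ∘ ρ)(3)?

(π ∘ ρ)(3) = π(ρ(3)). ρ(3) = 10, then π(10) = 5. So (π ∘ ρ)(3) = 5.

5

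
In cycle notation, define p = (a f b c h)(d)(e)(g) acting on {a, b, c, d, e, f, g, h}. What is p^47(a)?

a lies in the 5-cycle (a f b c h).
Powers repeat with period 5 on this cycle, and 47 mod 5 = 2, so p^47(a) = p^2(a).
Advancing 2 steps from a: a → f → b.

b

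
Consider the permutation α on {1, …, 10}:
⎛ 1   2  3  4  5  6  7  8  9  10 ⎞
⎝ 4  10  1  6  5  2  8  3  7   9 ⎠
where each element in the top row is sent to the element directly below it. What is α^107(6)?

Tracing 6 → 2 → … returns to 6 after 9 steps, so 6 lies in a 9-cycle (1, 4, 6, 2, 10, 9, 7, 8, 3).
Since the cycle has length 9, α^107 acts on it the same as α^8 (107 mod 9 = 8).
Advancing 8 steps from 6: 6 → 2 → 10 → 9 → 7 → 8 → 3 → 1 → 4.

4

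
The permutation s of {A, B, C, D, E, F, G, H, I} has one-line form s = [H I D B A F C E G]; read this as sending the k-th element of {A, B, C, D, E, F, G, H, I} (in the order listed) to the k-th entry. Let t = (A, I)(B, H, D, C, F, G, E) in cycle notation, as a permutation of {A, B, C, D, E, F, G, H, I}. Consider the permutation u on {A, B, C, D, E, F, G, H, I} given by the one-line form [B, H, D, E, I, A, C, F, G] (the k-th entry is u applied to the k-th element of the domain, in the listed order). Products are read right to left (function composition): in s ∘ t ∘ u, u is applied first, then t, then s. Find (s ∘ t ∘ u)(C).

Chase C: u(C) = D; t(D) = C; s(C) = D. Hence (s ∘ t ∘ u)(C) = D.

D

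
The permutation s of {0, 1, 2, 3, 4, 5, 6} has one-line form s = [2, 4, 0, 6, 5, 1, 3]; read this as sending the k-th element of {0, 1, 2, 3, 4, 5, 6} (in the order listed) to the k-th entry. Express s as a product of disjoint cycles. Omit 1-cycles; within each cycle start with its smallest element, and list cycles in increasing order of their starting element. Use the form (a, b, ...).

(0, 2)(1, 4, 5)(3, 6)

From 0: 0 → 2 → 0, closing the cycle (0, 2).
Repeating from the next unused element and collecting all non-trivial cycles gives (0, 2)(1, 4, 5)(3, 6).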